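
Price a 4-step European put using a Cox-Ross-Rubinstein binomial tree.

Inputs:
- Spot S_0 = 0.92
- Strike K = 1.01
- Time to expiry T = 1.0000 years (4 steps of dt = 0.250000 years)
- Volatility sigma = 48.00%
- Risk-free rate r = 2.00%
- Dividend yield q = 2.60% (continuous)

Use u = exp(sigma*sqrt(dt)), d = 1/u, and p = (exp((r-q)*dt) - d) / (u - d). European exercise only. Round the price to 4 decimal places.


dt = T/N = 0.250000
u = exp(sigma*sqrt(dt)) = 1.271249; d = 1/u = 0.786628
p = (exp((r-q)*dt) - d) / (u - d) = 0.437193
Discount per step: exp(-r*dt) = 0.995012
Stock lattice S(k, i) with i counting down-moves:
  k=0: S(0,0) = 0.9200
  k=1: S(1,0) = 1.1695; S(1,1) = 0.7237
  k=2: S(2,0) = 1.4868; S(2,1) = 0.9200; S(2,2) = 0.5693
  k=3: S(3,0) = 1.8901; S(3,1) = 1.1695; S(3,2) = 0.7237; S(3,3) = 0.4478
  k=4: S(4,0) = 2.4028; S(4,1) = 1.4868; S(4,2) = 0.9200; S(4,3) = 0.5693; S(4,4) = 0.3523
Terminal payoffs V(N, i) = max(K - S_T, 0):
  V(4,0) = 0.000000; V(4,1) = 0.000000; V(4,2) = 0.090000; V(4,3) = 0.440719; V(4,4) = 0.657739
Backward induction: V(k, i) = exp(-r*dt) * [p * V(k+1, i) + (1-p) * V(k+1, i+1)].
  V(3,0) = exp(-r*dt) * [p*0.000000 + (1-p)*0.000000] = 0.000000
  V(3,1) = exp(-r*dt) * [p*0.000000 + (1-p)*0.090000] = 0.050400
  V(3,2) = exp(-r*dt) * [p*0.090000 + (1-p)*0.440719] = 0.285954
  V(3,3) = exp(-r*dt) * [p*0.440719 + (1-p)*0.657739] = 0.560052
  V(2,0) = exp(-r*dt) * [p*0.000000 + (1-p)*0.050400] = 0.028224
  V(2,1) = exp(-r*dt) * [p*0.050400 + (1-p)*0.285954] = 0.182059
  V(2,2) = exp(-r*dt) * [p*0.285954 + (1-p)*0.560052] = 0.438022
  V(1,0) = exp(-r*dt) * [p*0.028224 + (1-p)*0.182059] = 0.114231
  V(1,1) = exp(-r*dt) * [p*0.182059 + (1-p)*0.438022] = 0.324490
  V(0,0) = exp(-r*dt) * [p*0.114231 + (1-p)*0.324490] = 0.231406

Answer: Price = V(0,0) = 0.2314


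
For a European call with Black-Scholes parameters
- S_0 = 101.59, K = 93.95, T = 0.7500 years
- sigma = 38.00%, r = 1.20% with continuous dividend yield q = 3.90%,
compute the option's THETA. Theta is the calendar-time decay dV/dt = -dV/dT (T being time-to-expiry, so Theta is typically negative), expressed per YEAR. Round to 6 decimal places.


Answer: Theta = -6.275772

Derivation:
d1 = 0.3405831149; d2 = 0.0114934614
phi(d1) = 0.3764624533; exp(-qT) = 0.9711736407; exp(-rT) = 0.9910403788
Theta = -S*exp(-qT)*phi(d1)*sigma/(2*sqrt(T)) - r*K*exp(-rT)*N(d2) + q*S*exp(-qT)*N(d1)
N(d1) = 0.6332912787; N(d2) = 0.5045851268; sqrt(T) = 0.8660254038
Term 1 = -101.5900 * 0.9711736407 * 0.3764624533 * 0.3800 / (2 * 0.8660254038) = -8.1487779575
Term 2 = -0.0120 * 93.9500 * 0.9910403788 * 0.5045851268 = -0.5637724188
Term 3 = 0.0390 * 101.5900 * 0.9711736407 * 0.6332912787 = 2.4367779771
Theta = -8.1487779575 + (-0.5637724188) + (2.4367779771) = -6.275772


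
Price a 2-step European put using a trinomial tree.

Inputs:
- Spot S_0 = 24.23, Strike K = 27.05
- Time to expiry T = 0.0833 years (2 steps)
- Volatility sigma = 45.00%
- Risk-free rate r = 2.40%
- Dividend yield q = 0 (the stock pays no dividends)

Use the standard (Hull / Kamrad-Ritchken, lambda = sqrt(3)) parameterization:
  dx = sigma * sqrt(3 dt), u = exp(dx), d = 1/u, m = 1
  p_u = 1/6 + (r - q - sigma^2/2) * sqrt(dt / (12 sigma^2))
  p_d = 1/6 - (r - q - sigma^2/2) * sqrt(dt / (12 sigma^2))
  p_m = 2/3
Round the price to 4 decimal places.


Answer: Price = V(0,0) = 3.2021

Derivation:
dt = T/N = 0.041650; dx = sigma*sqrt(3*dt) = 0.159067
u = exp(dx) = 1.172417; d = 1/u = 0.852939
p_u = 0.156553, p_m = 0.666667, p_d = 0.176780
Discount per step: exp(-r*dt) = 0.999001
Stock lattice S(k, j) with j the centered position index:
  k=0: S(0,+0) = 24.2300
  k=1: S(1,-1) = 20.6667; S(1,+0) = 24.2300; S(1,+1) = 28.4077
  k=2: S(2,-2) = 17.6274; S(2,-1) = 20.6667; S(2,+0) = 24.2300; S(2,+1) = 28.4077; S(2,+2) = 33.3056
Terminal payoffs V(N, j) = max(K - S_T, 0):
  V(2,-2) = 9.422554; V(2,-1) = 6.383287; V(2,+0) = 2.820000; V(2,+1) = 0.000000; V(2,+2) = 0.000000
Backward induction: V(k, j) = exp(-r*dt) * [p_u * V(k+1, j+1) + p_m * V(k+1, j) + p_d * V(k+1, j-1)]
  V(1,-1) = exp(-r*dt) * [p_u*2.820000 + p_m*6.383287 + p_d*9.422554] = 6.356369
  V(1,+0) = exp(-r*dt) * [p_u*0.000000 + p_m*2.820000 + p_d*6.383287] = 3.005433
  V(1,+1) = exp(-r*dt) * [p_u*0.000000 + p_m*0.000000 + p_d*2.820000] = 0.498022
  V(0,+0) = exp(-r*dt) * [p_u*0.498022 + p_m*3.005433 + p_d*6.356369] = 3.202067


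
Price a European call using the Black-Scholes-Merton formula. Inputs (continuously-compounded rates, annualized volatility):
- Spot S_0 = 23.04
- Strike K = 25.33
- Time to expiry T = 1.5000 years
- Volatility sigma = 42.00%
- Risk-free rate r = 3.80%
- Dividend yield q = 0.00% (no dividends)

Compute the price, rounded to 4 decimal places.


d1 = (ln(S/K) + (r - q + 0.5*sigma^2) * T) / (sigma * sqrt(T)) = 0.18379410
d2 = d1 - sigma * sqrt(T) = -0.33059874
exp(-rT) = 0.94459407; exp(-qT) = 1.00000000
C = S_0 * exp(-qT) * N(d1) - K * exp(-rT) * N(d2)
N(d1) = 0.57291251; N(d2) = 0.37047380
C = 23.0400 * 1.00000000 * 0.57291251 - 25.3300 * 0.94459407 * 0.37047380 = 4.3357

Answer: Price = 4.3357


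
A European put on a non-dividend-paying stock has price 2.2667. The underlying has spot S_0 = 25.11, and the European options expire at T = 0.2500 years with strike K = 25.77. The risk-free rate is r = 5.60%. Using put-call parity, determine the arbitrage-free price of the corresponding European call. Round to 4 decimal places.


Answer: Call price = 1.9650

Derivation:
Put-call parity: C - P = S_0 * exp(-qT) - K * exp(-rT).
S_0 * exp(-qT) = 25.1100 * 1.00000000 = 25.11000000
K * exp(-rT) = 25.7700 * 0.98609754 = 25.41173372
C = P + S*exp(-qT) - K*exp(-rT)
C = 2.2667 + 25.11000000 - 25.41173372 = 1.9650


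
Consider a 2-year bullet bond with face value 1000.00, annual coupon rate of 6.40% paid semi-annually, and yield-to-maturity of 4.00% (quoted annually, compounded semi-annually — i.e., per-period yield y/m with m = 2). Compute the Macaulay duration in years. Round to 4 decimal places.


Answer: Macaulay duration = 1.9112 years

Derivation:
Coupon per period c = face * coupon_rate / m = 32.000000
Periods per year m = 2; per-period yield y/m = 0.020000
Number of cashflows N = 4
Cashflows (t years, CF_t, discount factor 1/(1+y/m)^(m*t), PV):
  t = 0.5000: CF_t = 32.000000, DF = 0.980392, PV = 31.372549
  t = 1.0000: CF_t = 32.000000, DF = 0.961169, PV = 30.757401
  t = 1.5000: CF_t = 32.000000, DF = 0.942322, PV = 30.154315
  t = 2.0000: CF_t = 1032.000000, DF = 0.923845, PV = 953.408480
Price P = sum_t PV_t = 1045.692744
Macaulay numerator sum_t t * PV_t:
  t * PV_t at t = 0.5000: 15.686275
  t * PV_t at t = 1.0000: 30.757401
  t * PV_t at t = 1.5000: 45.231472
  t * PV_t at t = 2.0000: 1906.816959
Macaulay duration D = (sum_t t * PV_t) / P = 1998.492107 / 1045.692744 = 1.911166


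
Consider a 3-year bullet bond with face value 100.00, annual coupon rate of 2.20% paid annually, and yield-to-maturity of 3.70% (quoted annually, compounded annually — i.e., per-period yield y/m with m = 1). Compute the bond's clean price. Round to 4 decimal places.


Coupon per period c = face * coupon_rate / m = 2.200000
Periods per year m = 1; per-period yield y/m = 0.037000
Number of cashflows N = 3
Cashflows (t years, CF_t, discount factor 1/(1+y/m)^(m*t), PV):
  t = 1.0000: CF_t = 2.200000, DF = 0.964320, PV = 2.121504
  t = 2.0000: CF_t = 2.200000, DF = 0.929913, PV = 2.045809
  t = 3.0000: CF_t = 102.200000, DF = 0.896734, PV = 91.646235
Price P = sum_t PV_t = 95.813548

Answer: Price = 95.8135


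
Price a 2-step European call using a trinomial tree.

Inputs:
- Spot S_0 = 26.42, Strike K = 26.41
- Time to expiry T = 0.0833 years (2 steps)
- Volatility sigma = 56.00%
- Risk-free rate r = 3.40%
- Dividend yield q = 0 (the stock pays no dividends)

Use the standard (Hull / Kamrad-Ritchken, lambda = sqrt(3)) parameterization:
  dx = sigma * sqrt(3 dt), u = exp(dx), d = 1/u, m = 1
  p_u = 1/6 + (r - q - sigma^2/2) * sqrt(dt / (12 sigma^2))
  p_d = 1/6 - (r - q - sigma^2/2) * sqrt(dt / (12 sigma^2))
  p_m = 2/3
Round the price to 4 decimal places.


Answer: Price = V(0,0) = 1.4920

Derivation:
dt = T/N = 0.041650; dx = sigma*sqrt(3*dt) = 0.197950
u = exp(dx) = 1.218902; d = 1/u = 0.820411
p_u = 0.153748, p_m = 0.666667, p_d = 0.179586
Discount per step: exp(-r*dt) = 0.998585
Stock lattice S(k, j) with j the centered position index:
  k=0: S(0,+0) = 26.4200
  k=1: S(1,-1) = 21.6752; S(1,+0) = 26.4200; S(1,+1) = 32.2034
  k=2: S(2,-2) = 17.7826; S(2,-1) = 21.6752; S(2,+0) = 26.4200; S(2,+1) = 32.2034; S(2,+2) = 39.2528
Terminal payoffs V(N, j) = max(S_T - K, 0):
  V(2,-2) = 0.000000; V(2,-1) = 0.000000; V(2,+0) = 0.010000; V(2,+1) = 5.793386; V(2,+2) = 12.842765
Backward induction: V(k, j) = exp(-r*dt) * [p_u * V(k+1, j+1) + p_m * V(k+1, j) + p_d * V(k+1, j-1)]
  V(1,-1) = exp(-r*dt) * [p_u*0.010000 + p_m*0.000000 + p_d*0.000000] = 0.001535
  V(1,+0) = exp(-r*dt) * [p_u*5.793386 + p_m*0.010000 + p_d*0.000000] = 0.896117
  V(1,+1) = exp(-r*dt) * [p_u*12.842765 + p_m*5.793386 + p_d*0.010000] = 5.830337
  V(0,+0) = exp(-r*dt) * [p_u*5.830337 + p_m*0.896117 + p_d*0.001535] = 1.491973


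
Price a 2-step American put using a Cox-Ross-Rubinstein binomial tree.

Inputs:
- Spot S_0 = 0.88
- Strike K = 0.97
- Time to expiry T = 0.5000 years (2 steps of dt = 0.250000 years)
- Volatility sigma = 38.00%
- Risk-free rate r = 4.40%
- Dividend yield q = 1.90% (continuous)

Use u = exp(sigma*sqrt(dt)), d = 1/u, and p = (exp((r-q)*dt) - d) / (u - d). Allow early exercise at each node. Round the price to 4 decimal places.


dt = T/N = 0.250000
u = exp(sigma*sqrt(dt)) = 1.209250; d = 1/u = 0.826959
p = (exp((r-q)*dt) - d) / (u - d) = 0.469042
Discount per step: exp(-r*dt) = 0.989060
Stock lattice S(k, i) with i counting down-moves:
  k=0: S(0,0) = 0.8800
  k=1: S(1,0) = 1.0641; S(1,1) = 0.7277
  k=2: S(2,0) = 1.2868; S(2,1) = 0.8800; S(2,2) = 0.6018
Terminal payoffs V(N, i) = max(K - S_T, 0):
  V(2,0) = 0.000000; V(2,1) = 0.090000; V(2,2) = 0.368202
Backward induction: V(k, i) = exp(-r*dt) * [p * V(k+1, i) + (1-p) * V(k+1, i+1)]; then take max(V_cont, immediate exercise) for American.
  V(1,0) = exp(-r*dt) * [p*0.000000 + (1-p)*0.090000] = 0.047263; exercise = 0.000000; V(1,0) = max -> 0.047263
  V(1,1) = exp(-r*dt) * [p*0.090000 + (1-p)*0.368202] = 0.235113; exercise = 0.242276; V(1,1) = max -> 0.242276
  V(0,0) = exp(-r*dt) * [p*0.047263 + (1-p)*0.242276] = 0.149157; exercise = 0.090000; V(0,0) = max -> 0.149157

Answer: Price = V(0,0) = 0.1492


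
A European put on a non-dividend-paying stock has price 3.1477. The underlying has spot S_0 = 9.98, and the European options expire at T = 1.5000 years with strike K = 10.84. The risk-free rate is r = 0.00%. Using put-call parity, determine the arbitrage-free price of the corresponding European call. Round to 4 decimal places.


Answer: Call price = 2.2877

Derivation:
Put-call parity: C - P = S_0 * exp(-qT) - K * exp(-rT).
S_0 * exp(-qT) = 9.9800 * 1.00000000 = 9.98000000
K * exp(-rT) = 10.8400 * 1.00000000 = 10.84000000
C = P + S*exp(-qT) - K*exp(-rT)
C = 3.1477 + 9.98000000 - 10.84000000 = 2.2877


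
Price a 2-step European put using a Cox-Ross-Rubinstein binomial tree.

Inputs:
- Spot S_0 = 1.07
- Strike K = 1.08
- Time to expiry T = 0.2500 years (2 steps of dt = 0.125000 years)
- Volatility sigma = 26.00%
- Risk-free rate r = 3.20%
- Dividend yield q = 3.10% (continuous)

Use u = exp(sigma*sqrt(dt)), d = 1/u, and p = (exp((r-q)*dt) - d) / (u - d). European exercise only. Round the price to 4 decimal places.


dt = T/N = 0.125000
u = exp(sigma*sqrt(dt)) = 1.096281; d = 1/u = 0.912175
p = (exp((r-q)*dt) - d) / (u - d) = 0.477714
Discount per step: exp(-r*dt) = 0.996008
Stock lattice S(k, i) with i counting down-moves:
  k=0: S(0,0) = 1.0700
  k=1: S(1,0) = 1.1730; S(1,1) = 0.9760
  k=2: S(2,0) = 1.2860; S(2,1) = 1.0700; S(2,2) = 0.8903
Terminal payoffs V(N, i) = max(K - S_T, 0):
  V(2,0) = 0.000000; V(2,1) = 0.010000; V(2,2) = 0.189693
Backward induction: V(k, i) = exp(-r*dt) * [p * V(k+1, i) + (1-p) * V(k+1, i+1)].
  V(1,0) = exp(-r*dt) * [p*0.000000 + (1-p)*0.010000] = 0.005202
  V(1,1) = exp(-r*dt) * [p*0.010000 + (1-p)*0.189693] = 0.103437
  V(0,0) = exp(-r*dt) * [p*0.005202 + (1-p)*0.103437] = 0.056283

Answer: Price = V(0,0) = 0.0563


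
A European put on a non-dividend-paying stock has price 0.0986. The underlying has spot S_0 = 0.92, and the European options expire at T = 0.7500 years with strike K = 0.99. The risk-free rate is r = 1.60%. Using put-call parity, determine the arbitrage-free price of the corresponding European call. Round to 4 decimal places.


Answer: Call price = 0.0404

Derivation:
Put-call parity: C - P = S_0 * exp(-qT) - K * exp(-rT).
S_0 * exp(-qT) = 0.9200 * 1.00000000 = 0.92000000
K * exp(-rT) = 0.9900 * 0.98807171 = 0.97819100
C = P + S*exp(-qT) - K*exp(-rT)
C = 0.0986 + 0.92000000 - 0.97819100 = 0.0404


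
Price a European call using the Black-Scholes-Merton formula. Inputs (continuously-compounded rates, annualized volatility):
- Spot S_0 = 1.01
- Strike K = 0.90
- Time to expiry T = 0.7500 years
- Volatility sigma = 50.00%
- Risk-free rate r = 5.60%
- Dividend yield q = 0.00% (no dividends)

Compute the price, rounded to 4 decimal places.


Answer: Price = 0.2443

Derivation:
d1 = (ln(S/K) + (r - q + 0.5*sigma^2) * T) / (sigma * sqrt(T)) = 0.57980019
d2 = d1 - sigma * sqrt(T) = 0.14678749
exp(-rT) = 0.95886978; exp(-qT) = 1.00000000
C = S_0 * exp(-qT) * N(d1) - K * exp(-rT) * N(d2)
N(d1) = 0.71897532; N(d2) = 0.55835012
C = 1.0100 * 1.00000000 * 0.71897532 - 0.9000 * 0.95886978 * 0.55835012 = 0.2443


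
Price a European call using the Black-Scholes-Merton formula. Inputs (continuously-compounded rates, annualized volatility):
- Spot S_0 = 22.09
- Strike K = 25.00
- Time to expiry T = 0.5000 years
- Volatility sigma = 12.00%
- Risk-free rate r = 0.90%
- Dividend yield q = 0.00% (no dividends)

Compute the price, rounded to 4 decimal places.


d1 = (ln(S/K) + (r - q + 0.5*sigma^2) * T) / (sigma * sqrt(T)) = -1.36295784
d2 = d1 - sigma * sqrt(T) = -1.44781065
exp(-rT) = 0.99551011; exp(-qT) = 1.00000000
C = S_0 * exp(-qT) * N(d1) - K * exp(-rT) * N(d2)
N(d1) = 0.08644790; N(d2) = 0.07383501
C = 22.0900 * 1.00000000 * 0.08644790 - 25.0000 * 0.99551011 * 0.07383501 = 0.0720

Answer: Price = 0.0720


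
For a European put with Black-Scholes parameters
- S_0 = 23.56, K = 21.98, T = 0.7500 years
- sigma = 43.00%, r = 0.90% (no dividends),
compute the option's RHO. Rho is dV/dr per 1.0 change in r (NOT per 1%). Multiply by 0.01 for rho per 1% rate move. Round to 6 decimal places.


d1 = 0.3907316225; d2 = 0.0183406989
phi(d1) = 0.3696221048; exp(-qT) = 1.0000000000; exp(-rT) = 0.9932727301
N(-d2) = 0.4926835299
Rho = -K*T*exp(-rT)*N(-d2) = -21.9800 * 0.7500 * 0.9932727301 * 0.4926835299 = -8.067250

Answer: Rho = -8.067250


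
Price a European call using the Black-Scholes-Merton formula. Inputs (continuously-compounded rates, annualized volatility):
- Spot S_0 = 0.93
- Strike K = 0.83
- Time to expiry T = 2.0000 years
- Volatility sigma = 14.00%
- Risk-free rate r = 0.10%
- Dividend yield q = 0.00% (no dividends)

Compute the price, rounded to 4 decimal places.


d1 = (ln(S/K) + (r - q + 0.5*sigma^2) * T) / (sigma * sqrt(T)) = 0.68366561
d2 = d1 - sigma * sqrt(T) = 0.48567571
exp(-rT) = 0.99800200; exp(-qT) = 1.00000000
C = S_0 * exp(-qT) * N(d1) - K * exp(-rT) * N(d2)
N(d1) = 0.75290683; N(d2) = 0.68640145
C = 0.9300 * 1.00000000 * 0.75290683 - 0.8300 * 0.99800200 * 0.68640145 = 0.1316

Answer: Price = 0.1316


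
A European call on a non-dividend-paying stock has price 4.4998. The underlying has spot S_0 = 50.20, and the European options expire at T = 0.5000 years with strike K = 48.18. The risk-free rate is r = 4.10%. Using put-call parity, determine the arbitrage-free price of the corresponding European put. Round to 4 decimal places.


Put-call parity: C - P = S_0 * exp(-qT) - K * exp(-rT).
S_0 * exp(-qT) = 50.2000 * 1.00000000 = 50.20000000
K * exp(-rT) = 48.1800 * 0.97970870 = 47.20236500
P = C - S*exp(-qT) + K*exp(-rT)
P = 4.4998 - 50.20000000 + 47.20236500 = 1.5022

Answer: Put price = 1.5022


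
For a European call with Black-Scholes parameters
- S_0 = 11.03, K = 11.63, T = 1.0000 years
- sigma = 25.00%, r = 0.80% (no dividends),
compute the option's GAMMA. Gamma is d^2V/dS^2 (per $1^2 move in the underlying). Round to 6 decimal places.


d1 = -0.0548765331; d2 = -0.3048765331
phi(d1) = 0.3983420383; exp(-qT) = 1.0000000000; exp(-rT) = 0.9920319148
Gamma = exp(-qT) * phi(d1) / (S * sigma * sqrt(T)) = 1.0000000000 * 0.3983420383 / (11.0300 * 0.2500 * 1.0000000000) = 0.144458

Answer: Gamma = 0.144458


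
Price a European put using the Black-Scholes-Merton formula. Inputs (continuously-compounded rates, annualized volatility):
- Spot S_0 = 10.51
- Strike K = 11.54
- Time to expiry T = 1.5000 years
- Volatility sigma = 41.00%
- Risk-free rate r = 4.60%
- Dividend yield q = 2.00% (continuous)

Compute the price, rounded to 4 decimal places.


Answer: Price = 2.3761

Derivation:
d1 = (ln(S/K) + (r - q + 0.5*sigma^2) * T) / (sigma * sqrt(T)) = 0.14255418
d2 = d1 - sigma * sqrt(T) = -0.35959122
exp(-rT) = 0.93332668; exp(-qT) = 0.97044553
P = K * exp(-rT) * N(-d2) - S_0 * exp(-qT) * N(-d1)
N(-d1) = 0.44332114; N(-d2) = 0.64042357
P = 11.5400 * 0.93332668 * 0.64042357 - 10.5100 * 0.97044553 * 0.44332114 = 2.3761


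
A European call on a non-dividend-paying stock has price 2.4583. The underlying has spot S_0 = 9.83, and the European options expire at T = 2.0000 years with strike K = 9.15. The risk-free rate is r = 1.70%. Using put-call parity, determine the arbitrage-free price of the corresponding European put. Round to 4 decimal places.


Put-call parity: C - P = S_0 * exp(-qT) - K * exp(-rT).
S_0 * exp(-qT) = 9.8300 * 1.00000000 = 9.83000000
K * exp(-rT) = 9.1500 * 0.96657150 = 8.84412927
P = C - S*exp(-qT) + K*exp(-rT)
P = 2.4583 - 9.83000000 + 8.84412927 = 1.4724

Answer: Put price = 1.4724


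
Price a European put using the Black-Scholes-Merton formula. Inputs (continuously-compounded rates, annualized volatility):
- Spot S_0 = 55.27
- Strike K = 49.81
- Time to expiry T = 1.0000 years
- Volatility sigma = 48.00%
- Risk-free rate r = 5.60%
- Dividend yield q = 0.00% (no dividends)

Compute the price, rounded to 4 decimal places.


d1 = (ln(S/K) + (r - q + 0.5*sigma^2) * T) / (sigma * sqrt(T)) = 0.57336354
d2 = d1 - sigma * sqrt(T) = 0.09336354
exp(-rT) = 0.94553914; exp(-qT) = 1.00000000
P = K * exp(-rT) * N(-d2) - S_0 * exp(-qT) * N(-d1)
N(-d1) = 0.28319929; N(-d2) = 0.46280738
P = 49.8100 * 0.94553914 * 0.46280738 - 55.2700 * 1.00000000 * 0.28319929 = 6.1446

Answer: Price = 6.1446


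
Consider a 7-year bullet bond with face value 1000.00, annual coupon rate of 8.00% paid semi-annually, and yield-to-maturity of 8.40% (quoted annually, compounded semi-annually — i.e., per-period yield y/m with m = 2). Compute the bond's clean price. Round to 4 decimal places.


Answer: Price = 979.1500

Derivation:
Coupon per period c = face * coupon_rate / m = 40.000000
Periods per year m = 2; per-period yield y/m = 0.042000
Number of cashflows N = 14
Cashflows (t years, CF_t, discount factor 1/(1+y/m)^(m*t), PV):
  t = 0.5000: CF_t = 40.000000, DF = 0.959693, PV = 38.387716
  t = 1.0000: CF_t = 40.000000, DF = 0.921010, PV = 36.840418
  t = 1.5000: CF_t = 40.000000, DF = 0.883887, PV = 35.355488
  t = 2.0000: CF_t = 40.000000, DF = 0.848260, PV = 33.930411
  t = 2.5000: CF_t = 40.000000, DF = 0.814069, PV = 32.562774
  t = 3.0000: CF_t = 40.000000, DF = 0.781257, PV = 31.250263
  t = 3.5000: CF_t = 40.000000, DF = 0.749766, PV = 29.990656
  t = 4.0000: CF_t = 40.000000, DF = 0.719545, PV = 28.781819
  t = 4.5000: CF_t = 40.000000, DF = 0.690543, PV = 27.621707
  t = 5.0000: CF_t = 40.000000, DF = 0.662709, PV = 26.508356
  t = 5.5000: CF_t = 40.000000, DF = 0.635997, PV = 25.439881
  t = 6.0000: CF_t = 40.000000, DF = 0.610362, PV = 24.414474
  t = 6.5000: CF_t = 40.000000, DF = 0.585760, PV = 23.430397
  t = 7.0000: CF_t = 1040.000000, DF = 0.562150, PV = 584.635622
Price P = sum_t PV_t = 979.149983


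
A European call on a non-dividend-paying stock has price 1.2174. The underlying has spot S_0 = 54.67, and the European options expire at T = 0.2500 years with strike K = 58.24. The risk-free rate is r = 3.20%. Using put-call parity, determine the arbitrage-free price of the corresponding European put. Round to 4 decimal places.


Put-call parity: C - P = S_0 * exp(-qT) - K * exp(-rT).
S_0 * exp(-qT) = 54.6700 * 1.00000000 = 54.67000000
K * exp(-rT) = 58.2400 * 0.99203191 = 57.77593872
P = C - S*exp(-qT) + K*exp(-rT)
P = 1.2174 - 54.67000000 + 57.77593872 = 4.3233

Answer: Put price = 4.3233


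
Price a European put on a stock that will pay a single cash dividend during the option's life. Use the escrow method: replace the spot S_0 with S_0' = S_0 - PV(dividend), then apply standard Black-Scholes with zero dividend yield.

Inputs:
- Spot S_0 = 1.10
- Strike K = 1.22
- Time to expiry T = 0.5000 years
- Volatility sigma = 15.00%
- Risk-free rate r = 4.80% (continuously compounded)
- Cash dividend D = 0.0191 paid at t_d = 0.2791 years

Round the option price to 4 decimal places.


Answer: Price = 0.1217

Derivation:
PV(D) = D * exp(-r * t_d) = 0.0191 * 0.98669254 = 0.01884583
S_0' = S_0 - PV(D) = 1.1000 - 0.01884583 = 1.08115417
d1 = (ln(S_0'/K) + (r + sigma^2/2)*T) / (sigma*sqrt(T)) = -0.85981083
d2 = d1 - sigma*sqrt(T) = -0.96587684
exp(-rT) = 0.97628571
N(-d1) = 0.80505334; N(-d2) = 0.83294709
P = K * exp(-rT) * N(-d2) - S_0' * N(-d1) = 1.2200 * 0.97628571 * 0.83294709 - 1.08115417 * 0.80505334 = 0.1217


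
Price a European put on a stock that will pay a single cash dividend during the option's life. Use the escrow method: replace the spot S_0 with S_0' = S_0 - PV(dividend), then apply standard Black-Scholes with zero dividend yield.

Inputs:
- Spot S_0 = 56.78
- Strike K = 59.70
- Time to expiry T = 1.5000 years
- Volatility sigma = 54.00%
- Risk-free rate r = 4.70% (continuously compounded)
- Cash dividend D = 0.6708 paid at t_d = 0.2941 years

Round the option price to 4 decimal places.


Answer: Price = 14.2386

Derivation:
PV(D) = D * exp(-r * t_d) = 0.6708 * 0.98627239 = 0.66159152
S_0' = S_0 - PV(D) = 56.7800 - 0.66159152 = 56.11840848
d1 = (ln(S_0'/K) + (r + sigma^2/2)*T) / (sigma*sqrt(T)) = 0.34373278
d2 = d1 - sigma*sqrt(T) = -0.31762945
exp(-rT) = 0.93192774
N(-d1) = 0.36552363; N(-d2) = 0.62461699
P = K * exp(-rT) * N(-d2) - S_0' * N(-d1) = 59.7000 * 0.93192774 * 0.62461699 - 56.11840848 * 0.36552363 = 14.2386


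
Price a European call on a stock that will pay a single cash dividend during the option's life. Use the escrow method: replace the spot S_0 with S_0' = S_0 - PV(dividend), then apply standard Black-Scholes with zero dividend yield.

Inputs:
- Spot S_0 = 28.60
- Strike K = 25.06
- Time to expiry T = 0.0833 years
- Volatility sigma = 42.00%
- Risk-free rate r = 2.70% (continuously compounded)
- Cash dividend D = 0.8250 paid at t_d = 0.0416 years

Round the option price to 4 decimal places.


Answer: Price = 3.1123

Derivation:
PV(D) = D * exp(-r * t_d) = 0.8250 * 0.99887743 = 0.82407388
S_0' = S_0 - PV(D) = 28.6000 - 0.82407388 = 27.77592612
d1 = (ln(S_0'/K) + (r + sigma^2/2)*T) / (sigma*sqrt(T)) = 0.92801133
d2 = d1 - sigma*sqrt(T) = 0.80679203
exp(-rT) = 0.99775343
N(d1) = 0.82329915; N(d2) = 0.79010684
C = S_0' * N(d1) - K * exp(-rT) * N(d2) = 27.77592612 * 0.82329915 - 25.0600 * 0.99775343 * 0.79010684 = 3.1123


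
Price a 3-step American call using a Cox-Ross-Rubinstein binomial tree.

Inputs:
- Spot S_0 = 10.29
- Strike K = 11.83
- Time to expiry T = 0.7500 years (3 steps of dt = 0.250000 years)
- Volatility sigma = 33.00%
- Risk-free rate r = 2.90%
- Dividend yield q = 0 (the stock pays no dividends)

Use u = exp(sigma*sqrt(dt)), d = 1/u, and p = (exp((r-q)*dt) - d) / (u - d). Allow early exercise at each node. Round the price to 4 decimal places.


Answer: Price = V(0,0) = 0.6571

Derivation:
dt = T/N = 0.250000
u = exp(sigma*sqrt(dt)) = 1.179393; d = 1/u = 0.847894
p = (exp((r-q)*dt) - d) / (u - d) = 0.480793
Discount per step: exp(-r*dt) = 0.992776
Stock lattice S(k, i) with i counting down-moves:
  k=0: S(0,0) = 10.2900
  k=1: S(1,0) = 12.1360; S(1,1) = 8.7248
  k=2: S(2,0) = 14.3131; S(2,1) = 10.2900; S(2,2) = 7.3977
  k=3: S(3,0) = 16.8807; S(3,1) = 12.1360; S(3,2) = 8.7248; S(3,3) = 6.2725
Terminal payoffs V(N, i) = max(S_T - K, 0):
  V(3,0) = 5.050727; V(3,1) = 0.305955; V(3,2) = 0.000000; V(3,3) = 0.000000
Backward induction: V(k, i) = exp(-r*dt) * [p * V(k+1, i) + (1-p) * V(k+1, i+1)]; then take max(V_cont, immediate exercise) for American.
  V(2,0) = exp(-r*dt) * [p*5.050727 + (1-p)*0.305955] = 2.568519; exercise = 2.483062; V(2,0) = max -> 2.568519
  V(2,1) = exp(-r*dt) * [p*0.305955 + (1-p)*0.000000] = 0.146039; exercise = 0.000000; V(2,1) = max -> 0.146039
  V(2,2) = exp(-r*dt) * [p*0.000000 + (1-p)*0.000000] = 0.000000; exercise = 0.000000; V(2,2) = max -> 0.000000
  V(1,0) = exp(-r*dt) * [p*2.568519 + (1-p)*0.146039] = 1.301282; exercise = 0.305955; V(1,0) = max -> 1.301282
  V(1,1) = exp(-r*dt) * [p*0.146039 + (1-p)*0.000000] = 0.069707; exercise = 0.000000; V(1,1) = max -> 0.069707
  V(0,0) = exp(-r*dt) * [p*1.301282 + (1-p)*0.069707] = 0.657059; exercise = 0.000000; V(0,0) = max -> 0.657059


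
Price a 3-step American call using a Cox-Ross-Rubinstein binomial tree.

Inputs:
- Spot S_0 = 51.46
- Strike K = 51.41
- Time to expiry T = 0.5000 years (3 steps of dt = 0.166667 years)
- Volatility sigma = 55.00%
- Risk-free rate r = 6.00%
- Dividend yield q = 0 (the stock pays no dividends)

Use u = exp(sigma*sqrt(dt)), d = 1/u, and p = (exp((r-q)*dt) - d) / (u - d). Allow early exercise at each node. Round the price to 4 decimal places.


dt = T/N = 0.166667
u = exp(sigma*sqrt(dt)) = 1.251742; d = 1/u = 0.798886
p = (exp((r-q)*dt) - d) / (u - d) = 0.466293
Discount per step: exp(-r*dt) = 0.990050
Stock lattice S(k, i) with i counting down-moves:
  k=0: S(0,0) = 51.4600
  k=1: S(1,0) = 64.4147; S(1,1) = 41.1107
  k=2: S(2,0) = 80.6306; S(2,1) = 51.4600; S(2,2) = 32.8428
  k=3: S(3,0) = 100.9287; S(3,1) = 64.4147; S(3,2) = 41.1107; S(3,3) = 26.2376
Terminal payoffs V(N, i) = max(S_T - K, 0):
  V(3,0) = 49.518716; V(3,1) = 13.004668; V(3,2) = 0.000000; V(3,3) = 0.000000
Backward induction: V(k, i) = exp(-r*dt) * [p * V(k+1, i) + (1-p) * V(k+1, i+1)]; then take max(V_cont, immediate exercise) for American.
  V(2,0) = exp(-r*dt) * [p*49.518716 + (1-p)*13.004668] = 29.732114; exercise = 29.220576; V(2,0) = max -> 29.732114
  V(2,1) = exp(-r*dt) * [p*13.004668 + (1-p)*0.000000] = 6.003653; exercise = 0.050000; V(2,1) = max -> 6.003653
  V(2,2) = exp(-r*dt) * [p*0.000000 + (1-p)*0.000000] = 0.000000; exercise = 0.000000; V(2,2) = max -> 0.000000
  V(1,0) = exp(-r*dt) * [p*29.732114 + (1-p)*6.003653] = 16.898246; exercise = 13.004668; V(1,0) = max -> 16.898246
  V(1,1) = exp(-r*dt) * [p*6.003653 + (1-p)*0.000000] = 2.771608; exercise = 0.000000; V(1,1) = max -> 2.771608
  V(0,0) = exp(-r*dt) * [p*16.898246 + (1-p)*2.771608] = 9.265645; exercise = 0.050000; V(0,0) = max -> 9.265645

Answer: Price = V(0,0) = 9.2656


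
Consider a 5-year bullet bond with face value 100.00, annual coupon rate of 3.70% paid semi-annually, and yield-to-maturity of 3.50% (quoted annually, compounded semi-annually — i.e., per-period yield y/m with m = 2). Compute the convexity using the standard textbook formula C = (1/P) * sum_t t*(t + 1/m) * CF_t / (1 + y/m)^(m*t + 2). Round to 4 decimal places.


Coupon per period c = face * coupon_rate / m = 1.850000
Periods per year m = 2; per-period yield y/m = 0.017500
Number of cashflows N = 10
Cashflows (t years, CF_t, discount factor 1/(1+y/m)^(m*t), PV):
  t = 0.5000: CF_t = 1.850000, DF = 0.982801, PV = 1.818182
  t = 1.0000: CF_t = 1.850000, DF = 0.965898, PV = 1.786911
  t = 1.5000: CF_t = 1.850000, DF = 0.949285, PV = 1.756178
  t = 2.0000: CF_t = 1.850000, DF = 0.932959, PV = 1.725973
  t = 2.5000: CF_t = 1.850000, DF = 0.916913, PV = 1.696288
  t = 3.0000: CF_t = 1.850000, DF = 0.901143, PV = 1.667114
  t = 3.5000: CF_t = 1.850000, DF = 0.885644, PV = 1.638441
  t = 4.0000: CF_t = 1.850000, DF = 0.870412, PV = 1.610261
  t = 4.5000: CF_t = 1.850000, DF = 0.855441, PV = 1.582566
  t = 5.0000: CF_t = 101.850000, DF = 0.840729, PV = 85.628208
Price P = sum_t PV_t = 100.910122
Convexity numerator sum_t t*(t + 1/m) * CF_t / (1+y/m)^(m*t + 2):
  t = 0.5000: term = 0.878089
  t = 1.0000: term = 2.588960
  t = 1.5000: term = 5.088865
  t = 2.0000: term = 8.335569
  t = 2.5000: term = 12.288307
  t = 3.0000: term = 16.907745
  t = 3.5000: term = 22.155931
  t = 4.0000: term = 27.996262
  t = 4.5000: term = 34.393443
  t = 5.0000: term = 2274.472616
Convexity = (1/P) * sum = 2405.105786 / 100.910122 = 23.834138

Answer: Convexity = 23.8341


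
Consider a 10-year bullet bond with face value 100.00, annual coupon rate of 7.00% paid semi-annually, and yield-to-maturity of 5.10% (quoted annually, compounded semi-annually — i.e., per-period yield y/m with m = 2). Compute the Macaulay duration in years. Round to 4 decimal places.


Answer: Macaulay duration = 7.5546 years

Derivation:
Coupon per period c = face * coupon_rate / m = 3.500000
Periods per year m = 2; per-period yield y/m = 0.025500
Number of cashflows N = 20
Cashflows (t years, CF_t, discount factor 1/(1+y/m)^(m*t), PV):
  t = 0.5000: CF_t = 3.500000, DF = 0.975134, PV = 3.412969
  t = 1.0000: CF_t = 3.500000, DF = 0.950886, PV = 3.328103
  t = 1.5000: CF_t = 3.500000, DF = 0.927242, PV = 3.245346
  t = 2.0000: CF_t = 3.500000, DF = 0.904185, PV = 3.164648
  t = 2.5000: CF_t = 3.500000, DF = 0.881702, PV = 3.085956
  t = 3.0000: CF_t = 3.500000, DF = 0.859777, PV = 3.009221
  t = 3.5000: CF_t = 3.500000, DF = 0.838398, PV = 2.934394
  t = 4.0000: CF_t = 3.500000, DF = 0.817551, PV = 2.861427
  t = 4.5000: CF_t = 3.500000, DF = 0.797222, PV = 2.790275
  t = 5.0000: CF_t = 3.500000, DF = 0.777398, PV = 2.720893
  t = 5.5000: CF_t = 3.500000, DF = 0.758067, PV = 2.653235
  t = 6.0000: CF_t = 3.500000, DF = 0.739217, PV = 2.587260
  t = 6.5000: CF_t = 3.500000, DF = 0.720836, PV = 2.522925
  t = 7.0000: CF_t = 3.500000, DF = 0.702912, PV = 2.460191
  t = 7.5000: CF_t = 3.500000, DF = 0.685433, PV = 2.399016
  t = 8.0000: CF_t = 3.500000, DF = 0.668389, PV = 2.339362
  t = 8.5000: CF_t = 3.500000, DF = 0.651769, PV = 2.281191
  t = 9.0000: CF_t = 3.500000, DF = 0.635562, PV = 2.224468
  t = 9.5000: CF_t = 3.500000, DF = 0.619758, PV = 2.169154
  t = 10.0000: CF_t = 103.500000, DF = 0.604347, PV = 62.549963
Price P = sum_t PV_t = 114.739996
Macaulay numerator sum_t t * PV_t:
  t * PV_t at t = 0.5000: 1.706485
  t * PV_t at t = 1.0000: 3.328103
  t * PV_t at t = 1.5000: 4.868020
  t * PV_t at t = 2.0000: 6.329296
  t * PV_t at t = 2.5000: 7.714890
  t * PV_t at t = 3.0000: 9.027662
  t * PV_t at t = 3.5000: 10.270378
  t * PV_t at t = 4.0000: 11.445709
  t * PV_t at t = 4.5000: 12.556239
  t * PV_t at t = 5.0000: 13.604463
  t * PV_t at t = 5.5000: 14.592793
  t * PV_t at t = 6.0000: 15.523560
  t * PV_t at t = 6.5000: 16.399015
  t * PV_t at t = 7.0000: 17.221334
  t * PV_t at t = 7.5000: 17.992617
  t * PV_t at t = 8.0000: 18.714895
  t * PV_t at t = 8.5000: 19.390128
  t * PV_t at t = 9.0000: 20.020208
  t * PV_t at t = 9.5000: 20.606964
  t * PV_t at t = 10.0000: 625.499628
Macaulay duration D = (sum_t t * PV_t) / P = 866.812386 / 114.739996 = 7.554579


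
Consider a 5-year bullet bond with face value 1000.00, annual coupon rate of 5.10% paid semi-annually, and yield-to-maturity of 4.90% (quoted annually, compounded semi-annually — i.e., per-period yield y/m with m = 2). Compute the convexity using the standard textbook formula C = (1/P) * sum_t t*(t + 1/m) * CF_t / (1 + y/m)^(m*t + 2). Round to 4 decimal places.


Answer: Convexity = 22.5879

Derivation:
Coupon per period c = face * coupon_rate / m = 25.500000
Periods per year m = 2; per-period yield y/m = 0.024500
Number of cashflows N = 10
Cashflows (t years, CF_t, discount factor 1/(1+y/m)^(m*t), PV):
  t = 0.5000: CF_t = 25.500000, DF = 0.976086, PV = 24.890190
  t = 1.0000: CF_t = 25.500000, DF = 0.952744, PV = 24.294964
  t = 1.5000: CF_t = 25.500000, DF = 0.929960, PV = 23.713971
  t = 2.0000: CF_t = 25.500000, DF = 0.907721, PV = 23.146873
  t = 2.5000: CF_t = 25.500000, DF = 0.886013, PV = 22.593336
  t = 3.0000: CF_t = 25.500000, DF = 0.864825, PV = 22.053037
  t = 3.5000: CF_t = 25.500000, DF = 0.844143, PV = 21.525658
  t = 4.0000: CF_t = 25.500000, DF = 0.823957, PV = 21.010891
  t = 4.5000: CF_t = 25.500000, DF = 0.804252, PV = 20.508435
  t = 5.0000: CF_t = 1025.500000, DF = 0.785019, PV = 805.037363
Price P = sum_t PV_t = 1008.774720
Convexity numerator sum_t t*(t + 1/m) * CF_t / (1+y/m)^(m*t + 2):
  t = 0.5000: term = 11.856986
  t = 1.0000: term = 34.720310
  t = 1.5000: term = 67.780009
  t = 2.0000: term = 110.265184
  t = 2.5000: term = 161.442437
  t = 3.0000: term = 220.614360
  t = 3.5000: term = 287.118087
  t = 4.0000: term = 360.323891
  t = 4.5000: term = 439.633834
  t = 5.0000: term = 21092.342055
Convexity = (1/P) * sum = 22786.097153 / 1008.774720 = 22.587895


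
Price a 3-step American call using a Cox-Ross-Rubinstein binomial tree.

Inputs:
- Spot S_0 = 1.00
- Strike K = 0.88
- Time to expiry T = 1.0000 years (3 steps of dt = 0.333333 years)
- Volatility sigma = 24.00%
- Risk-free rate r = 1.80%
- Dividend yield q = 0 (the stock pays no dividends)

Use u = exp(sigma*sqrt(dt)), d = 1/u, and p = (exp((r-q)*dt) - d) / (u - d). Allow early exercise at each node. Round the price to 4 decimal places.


dt = T/N = 0.333333
u = exp(sigma*sqrt(dt)) = 1.148623; d = 1/u = 0.870607
p = (exp((r-q)*dt) - d) / (u - d) = 0.487061
Discount per step: exp(-r*dt) = 0.994018
Stock lattice S(k, i) with i counting down-moves:
  k=0: S(0,0) = 1.0000
  k=1: S(1,0) = 1.1486; S(1,1) = 0.8706
  k=2: S(2,0) = 1.3193; S(2,1) = 1.0000; S(2,2) = 0.7580
  k=3: S(3,0) = 1.5154; S(3,1) = 1.1486; S(3,2) = 0.8706; S(3,3) = 0.6599
Terminal payoffs V(N, i) = max(S_T - K, 0):
  V(3,0) = 0.635419; V(3,1) = 0.268623; V(3,2) = 0.000000; V(3,3) = 0.000000
Backward induction: V(k, i) = exp(-r*dt) * [p * V(k+1, i) + (1-p) * V(k+1, i+1)]; then take max(V_cont, immediate exercise) for American.
  V(2,0) = exp(-r*dt) * [p*0.635419 + (1-p)*0.268623] = 0.444600; exercise = 0.439335; V(2,0) = max -> 0.444600
  V(2,1) = exp(-r*dt) * [p*0.268623 + (1-p)*0.000000] = 0.130053; exercise = 0.120000; V(2,1) = max -> 0.130053
  V(2,2) = exp(-r*dt) * [p*0.000000 + (1-p)*0.000000] = 0.000000; exercise = 0.000000; V(2,2) = max -> 0.000000
  V(1,0) = exp(-r*dt) * [p*0.444600 + (1-p)*0.130053] = 0.281562; exercise = 0.268623; V(1,0) = max -> 0.281562
  V(1,1) = exp(-r*dt) * [p*0.130053 + (1-p)*0.000000] = 0.062965; exercise = 0.000000; V(1,1) = max -> 0.062965
  V(0,0) = exp(-r*dt) * [p*0.281562 + (1-p)*0.062965] = 0.168421; exercise = 0.120000; V(0,0) = max -> 0.168421

Answer: Price = V(0,0) = 0.1684


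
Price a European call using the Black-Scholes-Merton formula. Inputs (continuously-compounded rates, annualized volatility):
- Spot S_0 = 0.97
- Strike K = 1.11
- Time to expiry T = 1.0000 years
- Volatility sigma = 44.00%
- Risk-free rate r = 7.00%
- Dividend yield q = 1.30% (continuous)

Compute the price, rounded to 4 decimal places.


Answer: Price = 0.1374

Derivation:
d1 = (ln(S/K) + (r - q + 0.5*sigma^2) * T) / (sigma * sqrt(T)) = 0.04313813
d2 = d1 - sigma * sqrt(T) = -0.39686187
exp(-rT) = 0.93239382; exp(-qT) = 0.98708414
C = S_0 * exp(-qT) * N(d1) - K * exp(-rT) * N(d2)
N(d1) = 0.51720429; N(d2) = 0.34573466
C = 0.9700 * 0.98708414 * 0.51720429 - 1.1100 * 0.93239382 * 0.34573466 = 0.1374


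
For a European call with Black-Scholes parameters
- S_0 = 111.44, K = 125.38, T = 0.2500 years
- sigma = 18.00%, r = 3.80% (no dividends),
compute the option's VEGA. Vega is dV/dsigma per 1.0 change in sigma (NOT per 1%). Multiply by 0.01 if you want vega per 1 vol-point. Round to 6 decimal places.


d1 = -1.1590310708; d2 = -1.2490310708
phi(d1) = 0.2038002269; exp(-qT) = 1.0000000000; exp(-rT) = 0.9905449824
Vega = S * exp(-qT) * phi(d1) * sqrt(T) = 111.4400 * 1.0000000000 * 0.2038002269 * 0.5000000000 = 11.355749

Answer: Vega = 11.355749


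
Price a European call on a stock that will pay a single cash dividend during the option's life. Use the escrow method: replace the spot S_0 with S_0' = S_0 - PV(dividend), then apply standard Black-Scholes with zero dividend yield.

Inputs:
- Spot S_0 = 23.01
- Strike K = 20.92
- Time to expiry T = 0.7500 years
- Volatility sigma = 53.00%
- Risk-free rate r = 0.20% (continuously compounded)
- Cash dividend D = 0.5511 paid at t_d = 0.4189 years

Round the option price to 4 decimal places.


Answer: Price = 4.7677

Derivation:
PV(D) = D * exp(-r * t_d) = 0.5511 * 0.99916255 = 0.55063848
S_0' = S_0 - PV(D) = 23.0100 - 0.55063848 = 22.45936152
d1 = (ln(S_0'/K) + (r + sigma^2/2)*T) / (sigma*sqrt(T)) = 0.38745515
d2 = d1 - sigma*sqrt(T) = -0.07153831
exp(-rT) = 0.99850112
N(d1) = 0.65079036; N(d2) = 0.47148467
C = S_0' * N(d1) - K * exp(-rT) * N(d2) = 22.45936152 * 0.65079036 - 20.9200 * 0.99850112 * 0.47148467 = 4.7677


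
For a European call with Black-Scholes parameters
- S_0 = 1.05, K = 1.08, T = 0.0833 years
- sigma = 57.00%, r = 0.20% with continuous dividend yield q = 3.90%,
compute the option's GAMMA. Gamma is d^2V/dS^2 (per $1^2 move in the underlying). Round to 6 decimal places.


Answer: Gamma = 2.288721

Derivation:
d1 = -0.1077179852; d2 = -0.2722298997
phi(d1) = 0.3966344849; exp(-qT) = 0.9967565713; exp(-rT) = 0.9998334139
Gamma = exp(-qT) * phi(d1) / (S * sigma * sqrt(T)) = 0.9967565713 * 0.3966344849 / (1.0500 * 0.5700 * 0.2886173938) = 2.288721


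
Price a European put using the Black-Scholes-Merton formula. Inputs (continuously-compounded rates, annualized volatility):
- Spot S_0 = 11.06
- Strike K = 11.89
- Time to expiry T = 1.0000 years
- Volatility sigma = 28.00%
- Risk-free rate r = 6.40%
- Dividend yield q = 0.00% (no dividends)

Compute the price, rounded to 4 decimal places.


d1 = (ln(S/K) + (r - q + 0.5*sigma^2) * T) / (sigma * sqrt(T)) = 0.11013316
d2 = d1 - sigma * sqrt(T) = -0.16986684
exp(-rT) = 0.93800500; exp(-qT) = 1.00000000
P = K * exp(-rT) * N(-d2) - S_0 * exp(-qT) * N(-d1)
N(-d1) = 0.45615188; N(-d2) = 0.56744257
P = 11.8900 * 0.93800500 * 0.56744257 - 11.0600 * 1.00000000 * 0.45615188 = 1.2836

Answer: Price = 1.2836


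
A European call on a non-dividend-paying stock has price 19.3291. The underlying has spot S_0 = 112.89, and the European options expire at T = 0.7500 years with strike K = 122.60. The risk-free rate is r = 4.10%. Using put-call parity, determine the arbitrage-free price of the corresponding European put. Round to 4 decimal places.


Put-call parity: C - P = S_0 * exp(-qT) - K * exp(-rT).
S_0 * exp(-qT) = 112.8900 * 1.00000000 = 112.89000000
K * exp(-rT) = 122.6000 * 0.96971797 = 118.88742340
P = C - S*exp(-qT) + K*exp(-rT)
P = 19.3291 - 112.89000000 + 118.88742340 = 25.3265

Answer: Put price = 25.3265


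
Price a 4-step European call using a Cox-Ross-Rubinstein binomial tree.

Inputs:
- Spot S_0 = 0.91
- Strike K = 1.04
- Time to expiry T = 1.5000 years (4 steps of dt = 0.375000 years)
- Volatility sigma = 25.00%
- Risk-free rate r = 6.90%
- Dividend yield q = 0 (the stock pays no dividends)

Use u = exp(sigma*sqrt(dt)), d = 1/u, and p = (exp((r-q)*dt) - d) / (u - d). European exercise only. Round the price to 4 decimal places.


Answer: Price = V(0,0) = 0.1040

Derivation:
dt = T/N = 0.375000
u = exp(sigma*sqrt(dt)) = 1.165433; d = 1/u = 0.858050
p = (exp((r-q)*dt) - d) / (u - d) = 0.547078
Discount per step: exp(-r*dt) = 0.974457
Stock lattice S(k, i) with i counting down-moves:
  k=0: S(0,0) = 0.9100
  k=1: S(1,0) = 1.0605; S(1,1) = 0.7808
  k=2: S(2,0) = 1.2360; S(2,1) = 0.9100; S(2,2) = 0.6700
  k=3: S(3,0) = 1.4405; S(3,1) = 1.0605; S(3,2) = 0.7808; S(3,3) = 0.5749
  k=4: S(4,0) = 1.6788; S(4,1) = 1.2360; S(4,2) = 0.9100; S(4,3) = 0.6700; S(4,4) = 0.4933
Terminal payoffs V(N, i) = max(S_T - K, 0):
  V(4,0) = 0.638771; V(4,1) = 0.195994; V(4,2) = 0.000000; V(4,3) = 0.000000; V(4,4) = 0.000000
Backward induction: V(k, i) = exp(-r*dt) * [p * V(k+1, i) + (1-p) * V(k+1, i+1)].
  V(3,0) = exp(-r*dt) * [p*0.638771 + (1-p)*0.195994] = 0.427034
  V(3,1) = exp(-r*dt) * [p*0.195994 + (1-p)*0.000000] = 0.104485
  V(3,2) = exp(-r*dt) * [p*0.000000 + (1-p)*0.000000] = 0.000000
  V(3,3) = exp(-r*dt) * [p*0.000000 + (1-p)*0.000000] = 0.000000
  V(2,0) = exp(-r*dt) * [p*0.427034 + (1-p)*0.104485] = 0.273768
  V(2,1) = exp(-r*dt) * [p*0.104485 + (1-p)*0.000000] = 0.055701
  V(2,2) = exp(-r*dt) * [p*0.000000 + (1-p)*0.000000] = 0.000000
  V(1,0) = exp(-r*dt) * [p*0.273768 + (1-p)*0.055701] = 0.170531
  V(1,1) = exp(-r*dt) * [p*0.055701 + (1-p)*0.000000] = 0.029695
  V(0,0) = exp(-r*dt) * [p*0.170531 + (1-p)*0.029695] = 0.104017
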